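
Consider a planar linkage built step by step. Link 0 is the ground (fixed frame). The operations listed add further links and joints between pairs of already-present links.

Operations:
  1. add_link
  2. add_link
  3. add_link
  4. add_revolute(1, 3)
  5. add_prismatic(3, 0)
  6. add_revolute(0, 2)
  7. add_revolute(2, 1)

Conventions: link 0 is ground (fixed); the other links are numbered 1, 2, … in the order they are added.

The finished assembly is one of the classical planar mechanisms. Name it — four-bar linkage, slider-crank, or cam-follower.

links: 4 (incl. ground); joints: 3 revolute, 1 prismatic, 0 higher (cam) pair, forming one closed loop
4 links, 3 revolutes + 1 prismatic in one loop → slider-crank

slider-crank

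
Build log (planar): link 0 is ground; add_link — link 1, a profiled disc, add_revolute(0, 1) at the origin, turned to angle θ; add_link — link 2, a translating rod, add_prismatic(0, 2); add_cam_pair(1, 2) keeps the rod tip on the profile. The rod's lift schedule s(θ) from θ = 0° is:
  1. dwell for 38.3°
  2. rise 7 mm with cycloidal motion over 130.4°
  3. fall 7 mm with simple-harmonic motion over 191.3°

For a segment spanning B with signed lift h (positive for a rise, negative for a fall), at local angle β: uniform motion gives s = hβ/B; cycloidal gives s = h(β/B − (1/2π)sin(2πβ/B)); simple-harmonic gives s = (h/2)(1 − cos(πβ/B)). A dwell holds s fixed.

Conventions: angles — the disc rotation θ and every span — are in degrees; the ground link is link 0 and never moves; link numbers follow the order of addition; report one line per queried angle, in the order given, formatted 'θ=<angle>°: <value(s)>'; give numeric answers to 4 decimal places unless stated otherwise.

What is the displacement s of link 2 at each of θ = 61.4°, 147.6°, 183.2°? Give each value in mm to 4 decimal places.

seg 1 [0°–38.3°] dwell: s stays 0.0000
seg 2 [38.3°–168.7°] cycloidal, h=7: θ=61.4° here. β=23.1, B=130.4. 7·(0.1771 − sin(2π·0.1771)/(2π)) = 0.2406 → s = 0.2406
seg 2 [38.3°–168.7°] cycloidal, h=7: θ=147.6° here. β=109.3, B=130.4. 7·(0.8382 − sin(2π·0.8382)/(2π)) = 6.8147 → s = 6.8147
seg 2 [38.3°–168.7°] cycloidal, h=7: full span → s += 7 → s = 7.0000
seg 3 [168.7°–360°] simple-harmonic, h=-7: θ=183.2° here. β=14.5, B=191.3. -7/2·(1 − cos(π·0.0758)) = -0.0988 → s = 6.9012

θ=61.4°: 0.2406
θ=147.6°: 6.8147
θ=183.2°: 6.9012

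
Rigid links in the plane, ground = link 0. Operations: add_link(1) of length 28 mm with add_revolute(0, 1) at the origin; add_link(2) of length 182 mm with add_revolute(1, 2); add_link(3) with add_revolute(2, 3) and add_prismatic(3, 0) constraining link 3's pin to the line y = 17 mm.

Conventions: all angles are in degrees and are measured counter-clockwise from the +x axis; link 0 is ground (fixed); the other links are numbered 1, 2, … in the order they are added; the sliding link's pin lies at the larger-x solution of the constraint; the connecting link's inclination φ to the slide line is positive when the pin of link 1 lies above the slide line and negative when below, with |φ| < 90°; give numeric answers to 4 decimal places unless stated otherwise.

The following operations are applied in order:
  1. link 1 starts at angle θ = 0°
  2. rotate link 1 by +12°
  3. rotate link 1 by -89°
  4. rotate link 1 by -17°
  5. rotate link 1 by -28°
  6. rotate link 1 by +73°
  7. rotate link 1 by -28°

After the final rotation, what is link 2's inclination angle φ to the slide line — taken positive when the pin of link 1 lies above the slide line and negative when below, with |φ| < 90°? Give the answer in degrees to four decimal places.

geometry: r = 28 mm, L = 182 mm, e = 17 mm; θ starts at 0°
rotate link 1 by +12°: θ ← 0° +12° = 12°
rotate link 1 by -89°: θ ← 12° -89° = -77°
rotate link 1 by -17°: θ ← -77° -17° = -94°
rotate link 1 by -28°: θ ← -94° -28° = -122°
rotate link 1 by +73°: θ ← -122° +73° = -49°
rotate link 1 by -28°: θ ← -49° -28° = -77°
h = r sin θ − e = -27.282362 − 17 = -44.282362
sin φ = h / L = -44.282362 / 182 = -0.24330968
φ = arcsin(-0.24330968) = -14.081963°

-14.0820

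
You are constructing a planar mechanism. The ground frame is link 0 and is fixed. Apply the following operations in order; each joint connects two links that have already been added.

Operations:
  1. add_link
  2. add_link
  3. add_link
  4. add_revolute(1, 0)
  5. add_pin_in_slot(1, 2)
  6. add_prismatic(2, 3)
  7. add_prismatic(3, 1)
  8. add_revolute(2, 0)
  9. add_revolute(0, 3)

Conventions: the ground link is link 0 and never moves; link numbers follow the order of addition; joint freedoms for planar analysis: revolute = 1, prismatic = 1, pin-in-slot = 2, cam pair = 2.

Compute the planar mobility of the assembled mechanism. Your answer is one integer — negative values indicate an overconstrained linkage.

ground; <1,0,0>
#1 <2,0,0>
#2 <3,0,0>
#3 <4,0,0>
R:1↔0 J1 <4,1,0>
PS:1↔2 J2 <4,1,1>
P:2↔3 J1 <4,2,1>
P:3↔1 J1 <4,3,1>
R:2↔0 J1 <4,4,1>
R:0↔3 J1 <4,5,1>
3×3 − 2×5 − 1×1 = -2

M = -2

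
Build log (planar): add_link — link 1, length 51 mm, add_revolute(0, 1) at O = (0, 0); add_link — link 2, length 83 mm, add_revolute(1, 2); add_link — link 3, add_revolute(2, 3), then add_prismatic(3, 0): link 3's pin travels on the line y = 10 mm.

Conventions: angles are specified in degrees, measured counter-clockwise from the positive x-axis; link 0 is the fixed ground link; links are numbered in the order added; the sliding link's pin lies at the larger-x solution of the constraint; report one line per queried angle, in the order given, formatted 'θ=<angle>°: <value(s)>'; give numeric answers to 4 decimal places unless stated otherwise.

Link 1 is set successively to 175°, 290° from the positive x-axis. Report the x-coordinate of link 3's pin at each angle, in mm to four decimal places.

geometry: r = 51 mm, L = 83 mm, e = 10 mm
θ=175°: crank pin P = (r cos θ, r sin θ) = (-50.805930, 4.444943)
θ=175°: h = r sin θ − e = 4.444943 − 10 = -5.555057
θ=175°: x = r cos θ + √(L² − h²) = -50.805930 + 82.813896 = 32.007966
θ=290°: crank pin P = (r cos θ, r sin θ) = (17.443027, -47.924324)
θ=290°: h = r sin θ − e = -47.924324 − 10 = -57.924324
θ=290°: x = r cos θ + √(L² − h²) = 17.443027 + 59.445544 = 76.888572

θ=175°: 32.0080
θ=290°: 76.8886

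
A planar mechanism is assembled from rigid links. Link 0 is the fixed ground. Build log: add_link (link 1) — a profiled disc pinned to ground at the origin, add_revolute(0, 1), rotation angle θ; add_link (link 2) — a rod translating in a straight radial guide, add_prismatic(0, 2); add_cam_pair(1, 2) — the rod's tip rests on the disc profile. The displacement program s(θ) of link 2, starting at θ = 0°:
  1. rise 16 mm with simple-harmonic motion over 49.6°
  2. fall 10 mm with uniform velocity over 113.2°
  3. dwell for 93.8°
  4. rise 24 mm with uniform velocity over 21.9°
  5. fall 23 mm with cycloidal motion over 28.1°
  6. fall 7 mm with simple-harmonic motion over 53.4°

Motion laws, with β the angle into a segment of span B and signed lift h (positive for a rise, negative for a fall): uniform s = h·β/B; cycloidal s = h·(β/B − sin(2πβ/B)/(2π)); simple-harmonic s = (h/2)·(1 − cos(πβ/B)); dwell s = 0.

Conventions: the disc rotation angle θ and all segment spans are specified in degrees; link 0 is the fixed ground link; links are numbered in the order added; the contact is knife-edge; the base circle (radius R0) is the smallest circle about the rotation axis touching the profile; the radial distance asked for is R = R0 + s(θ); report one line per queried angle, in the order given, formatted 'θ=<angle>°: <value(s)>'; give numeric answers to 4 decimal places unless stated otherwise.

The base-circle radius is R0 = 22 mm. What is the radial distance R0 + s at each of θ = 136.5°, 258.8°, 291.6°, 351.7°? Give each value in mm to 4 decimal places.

seg 1 [0°–49.6°] simple-harmonic, h=16: full span → s += 16 → s = 16.0000
seg 2 [49.6°–162.8°] uniform, h=-10: θ=136.5° here. β=86.9, B=113.2. -10·86.9/113.2 = -7.6767 → s = 8.3233
seg 2 [49.6°–162.8°] uniform, h=-10: full span → s += -10 → s = 6.0000
seg 3 [162.8°–256.6°] dwell: s stays 6.0000
seg 4 [256.6°–278.5°] uniform, h=24: θ=258.8° here. β=2.2, B=21.9. 24·2.2/21.9 = 2.4110 → s = 8.4110
seg 4 [256.6°–278.5°] uniform, h=24: full span → s += 24 → s = 30.0000
seg 5 [278.5°–306.6°] cycloidal, h=-23: θ=291.6° here. β=13.1, B=28.1. -23·(0.4662 − sin(2π·0.4662)/(2π)) = -9.9507 → s = 20.0493
seg 5 [278.5°–306.6°] cycloidal, h=-23: full span → s += -23 → s = 7.0000
seg 6 [306.6°–360°] simple-harmonic, h=-7: θ=351.7° here. β=45.1, B=53.4. -7/2·(1 − cos(π·0.8446)) = -6.5910 → s = 0.4090
θ=136.5°: R = R0 + s = 22 + 8.3233 = 30.3233
θ=258.8°: R = R0 + s = 22 + 8.4110 = 30.4110
θ=291.6°: R = R0 + s = 22 + 20.0493 = 42.0493
θ=351.7°: R = R0 + s = 22 + 0.4090 = 22.4090

θ=136.5°: 30.3233
θ=258.8°: 30.4110
θ=291.6°: 42.0493
θ=351.7°: 22.4090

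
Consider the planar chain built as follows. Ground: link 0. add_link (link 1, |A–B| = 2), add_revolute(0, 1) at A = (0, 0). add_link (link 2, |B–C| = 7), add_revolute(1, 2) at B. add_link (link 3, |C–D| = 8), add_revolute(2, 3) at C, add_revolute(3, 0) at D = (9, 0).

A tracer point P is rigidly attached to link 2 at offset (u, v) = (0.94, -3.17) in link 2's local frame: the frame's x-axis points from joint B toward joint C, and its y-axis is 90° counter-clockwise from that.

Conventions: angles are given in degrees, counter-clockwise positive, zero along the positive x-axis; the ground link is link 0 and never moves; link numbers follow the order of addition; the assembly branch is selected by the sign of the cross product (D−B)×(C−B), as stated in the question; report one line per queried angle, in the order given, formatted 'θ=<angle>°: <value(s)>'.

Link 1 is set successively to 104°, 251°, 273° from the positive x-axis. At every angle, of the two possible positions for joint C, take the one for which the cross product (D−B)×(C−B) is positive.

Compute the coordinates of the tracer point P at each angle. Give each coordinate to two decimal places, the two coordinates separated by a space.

A=(0,0), D=(9.00,0)
θ=104°: B = A + 2.00·(cos104°, sin104°) = (-0.4838, 1.9406)
θ=104°: |BD| = 9.6804
θ=104°: circle(B,7.00) ∩ circle(D,8.00): a=4.0654, h=5.6985
θ=104°:   candidates: C₊=(4.6414,6.7084) cross=55.163; C₋=(2.3567,-4.4572) cross=-55.163
θ=104°:   branch + wants cross > 0 → take C=(4.6414,6.7084) (cross=55.163)
θ=104°: ex = (C−B)/|BC| = (0.7322,0.6811); ey = (-0.6811,0.7322)
θ=104°: P = B + 0.94·ex + -3.17·ey = (2.3635,0.2598)
θ=251°: B = A + 2.00·(cos251°, sin251°) = (-0.6511, -1.8910)
θ=251°: |BD| = 9.8347
θ=251°: circle(B,7.00) ∩ circle(D,8.00): a=4.1547, h=5.6337
θ=251°:   candidates: C₊=(2.3428,4.4364) cross=55.405; C₋=(4.5093,-6.6207) cross=-55.405
θ=251°:   branch + wants cross > 0 → take C=(2.3428,4.4364) (cross=55.405)
θ=251°: ex = (C−B)/|BC| = (0.4277,0.9039); ey = (-0.9039,0.4277)
θ=251°: P = B + 0.94·ex + -3.17·ey = (2.6163,-2.3972)
θ=273°: B = A + 2.00·(cos273°, sin273°) = (0.1047, -1.9973)
θ=273°: |BD| = 9.1168
θ=273°: circle(B,7.00) ∩ circle(D,8.00): a=3.7357, h=5.9198
θ=273°:   candidates: C₊=(2.4528,4.5972) cross=53.970; C₋=(5.0465,-6.9549) cross=-53.970
θ=273°:   branch + wants cross > 0 → take C=(2.4528,4.5972) (cross=53.970)
θ=273°: ex = (C−B)/|BC| = (0.3354,0.9421); ey = (-0.9421,0.3354)
θ=273°: P = B + 0.94·ex + -3.17·ey = (3.4063,-2.1751)

θ=104°: 2.36 0.26
θ=251°: 2.62 -2.40
θ=273°: 3.41 -2.18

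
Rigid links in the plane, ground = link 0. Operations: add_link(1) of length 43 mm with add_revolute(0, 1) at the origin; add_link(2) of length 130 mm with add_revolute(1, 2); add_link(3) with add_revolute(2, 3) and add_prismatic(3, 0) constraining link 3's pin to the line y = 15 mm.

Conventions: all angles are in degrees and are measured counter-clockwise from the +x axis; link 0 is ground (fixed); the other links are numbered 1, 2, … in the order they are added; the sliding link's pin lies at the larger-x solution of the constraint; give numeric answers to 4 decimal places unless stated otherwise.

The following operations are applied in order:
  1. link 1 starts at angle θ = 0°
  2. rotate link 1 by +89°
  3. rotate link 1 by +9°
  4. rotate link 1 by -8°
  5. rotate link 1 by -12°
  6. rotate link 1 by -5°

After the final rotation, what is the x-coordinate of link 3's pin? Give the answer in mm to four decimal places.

geometry: r = 43 mm, L = 130 mm, e = 15 mm; θ starts at 0°
rotate link 1 by +89°: θ ← 0° +89° = 89°
rotate link 1 by +9°: θ ← 89° +9° = 98°
rotate link 1 by -8°: θ ← 98° -8° = 90°
rotate link 1 by -12°: θ ← 90° -12° = 78°
rotate link 1 by -5°: θ ← 78° -5° = 73°
crank pin P = (r cos θ, r sin θ) = (12.571983, 41.121105)
h = r sin θ − e = 41.121105 − 15 = 26.121105
x = r cos θ + √(L² − h²) = 12.571983 + 127.348686 = 139.920670

139.9207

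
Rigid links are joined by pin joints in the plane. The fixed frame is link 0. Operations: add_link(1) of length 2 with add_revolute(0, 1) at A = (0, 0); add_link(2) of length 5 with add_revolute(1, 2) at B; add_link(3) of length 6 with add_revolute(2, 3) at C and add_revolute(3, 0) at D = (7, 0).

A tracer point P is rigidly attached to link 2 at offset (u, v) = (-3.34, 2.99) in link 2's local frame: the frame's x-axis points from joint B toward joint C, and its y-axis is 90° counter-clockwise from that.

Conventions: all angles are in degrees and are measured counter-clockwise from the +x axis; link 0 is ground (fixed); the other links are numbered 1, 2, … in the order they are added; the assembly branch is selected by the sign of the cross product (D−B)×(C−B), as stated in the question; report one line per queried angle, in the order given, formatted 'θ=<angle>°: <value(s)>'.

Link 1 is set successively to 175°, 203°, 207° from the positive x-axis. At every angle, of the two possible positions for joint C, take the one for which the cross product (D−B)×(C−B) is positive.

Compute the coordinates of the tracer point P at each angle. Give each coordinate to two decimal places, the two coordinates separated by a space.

A=(0,0), D=(7.00,0)
θ=175°: B = A + 2.00·(cos175°, sin175°) = (-1.9924, 0.1743)
θ=175°: |BD| = 8.9941
θ=175°: circle(B,5.00) ∩ circle(D,6.00): a=3.8855, h=3.1469
θ=175°:   candidates: C₊=(1.9534,3.2453) cross=28.303; C₋=(1.8314,-3.0473) cross=-28.303
θ=175°:   branch + wants cross > 0 → take C=(1.9534,3.2453) (cross=28.303)
θ=175°: ex = (C−B)/|BC| = (0.7892,0.6142); ey = (-0.6142,0.7892)
θ=175°: P = B + -3.34·ex + 2.99·ey = (-6.4646,0.4825)
θ=203°: B = A + 2.00·(cos203°, sin203°) = (-1.8410, -0.7815)
θ=203°: |BD| = 8.8755
θ=203°: circle(B,5.00) ∩ circle(D,6.00): a=3.8181, h=3.2284
θ=203°:   candidates: C₊=(1.6780,2.7706) cross=28.653; C₋=(2.2465,-3.6611) cross=-28.653
θ=203°:   branch + wants cross > 0 → take C=(1.6780,2.7706) (cross=28.653)
θ=203°: ex = (C−B)/|BC| = (0.7038,0.7104); ey = (-0.7104,0.7038)
θ=203°: P = B + -3.34·ex + 2.99·ey = (-6.3158,-1.0499)
θ=207°: B = A + 2.00·(cos207°, sin207°) = (-1.7820, -0.9080)
θ=207°: |BD| = 8.8288
θ=207°: circle(B,5.00) ∩ circle(D,6.00): a=3.7915, h=3.2596
θ=207°:   candidates: C₊=(1.6541,2.7242) cross=28.778; C₋=(2.3246,-3.7604) cross=-28.778
θ=207°:   branch + wants cross > 0 → take C=(1.6541,2.7242) (cross=28.778)
θ=207°: ex = (C−B)/|BC| = (0.6872,0.7264); ey = (-0.7264,0.6872)
θ=207°: P = B + -3.34·ex + 2.99·ey = (-6.2494,-1.2795)

θ=175°: -6.46 0.48
θ=203°: -6.32 -1.05
θ=207°: -6.25 -1.28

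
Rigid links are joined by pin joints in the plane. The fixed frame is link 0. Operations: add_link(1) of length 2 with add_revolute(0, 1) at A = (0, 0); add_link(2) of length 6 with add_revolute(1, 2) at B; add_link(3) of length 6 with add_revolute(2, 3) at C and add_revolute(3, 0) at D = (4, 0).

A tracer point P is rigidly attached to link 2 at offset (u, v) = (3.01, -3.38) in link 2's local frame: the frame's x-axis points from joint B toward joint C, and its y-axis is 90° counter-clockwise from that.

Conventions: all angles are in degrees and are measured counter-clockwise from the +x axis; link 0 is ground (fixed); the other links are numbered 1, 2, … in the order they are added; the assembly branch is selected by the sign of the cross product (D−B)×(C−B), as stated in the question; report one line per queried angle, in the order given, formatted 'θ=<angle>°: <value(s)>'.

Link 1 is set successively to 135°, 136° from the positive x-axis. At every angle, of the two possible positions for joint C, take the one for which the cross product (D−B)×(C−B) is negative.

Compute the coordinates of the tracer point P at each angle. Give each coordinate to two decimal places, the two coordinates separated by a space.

A=(0,0), D=(4.00,0)
θ=135°: B = A + 2.00·(cos135°, sin135°) = (-1.4142, 1.4142)
θ=135°: |BD| = 5.5959
θ=135°: circle(B,6.00) ∩ circle(D,6.00): a=2.7979, h=5.3077
θ=135°:   candidates: C₊=(2.6343,5.8425) cross=29.701; C₋=(-0.0485,-4.4283) cross=-29.701
θ=135°:   branch - wants cross < 0 → take C=(-0.0485,-4.4283) (cross=-29.701)
θ=135°: ex = (C−B)/|BC| = (0.2276,-0.9737); ey = (0.9737,0.2276)
θ=135°: P = B + 3.01·ex + -3.38·ey = (-4.0204,-2.2861)
θ=136°: B = A + 2.00·(cos136°, sin136°) = (-1.4387, 1.3893)
θ=136°: |BD| = 5.6133
θ=136°: circle(B,6.00) ∩ circle(D,6.00): a=2.8067, h=5.3031
θ=136°:   candidates: C₊=(2.5932,5.8327) cross=29.768; C₋=(-0.0319,-4.4434) cross=-29.768
θ=136°:   branch - wants cross < 0 → take C=(-0.0319,-4.4434) (cross=-29.768)
θ=136°: ex = (C−B)/|BC| = (0.2345,-0.9721); ey = (0.9721,0.2345)
θ=136°: P = B + 3.01·ex + -3.38·ey = (-4.0187,-2.3293)

θ=135°: -4.02 -2.29
θ=136°: -4.02 -2.33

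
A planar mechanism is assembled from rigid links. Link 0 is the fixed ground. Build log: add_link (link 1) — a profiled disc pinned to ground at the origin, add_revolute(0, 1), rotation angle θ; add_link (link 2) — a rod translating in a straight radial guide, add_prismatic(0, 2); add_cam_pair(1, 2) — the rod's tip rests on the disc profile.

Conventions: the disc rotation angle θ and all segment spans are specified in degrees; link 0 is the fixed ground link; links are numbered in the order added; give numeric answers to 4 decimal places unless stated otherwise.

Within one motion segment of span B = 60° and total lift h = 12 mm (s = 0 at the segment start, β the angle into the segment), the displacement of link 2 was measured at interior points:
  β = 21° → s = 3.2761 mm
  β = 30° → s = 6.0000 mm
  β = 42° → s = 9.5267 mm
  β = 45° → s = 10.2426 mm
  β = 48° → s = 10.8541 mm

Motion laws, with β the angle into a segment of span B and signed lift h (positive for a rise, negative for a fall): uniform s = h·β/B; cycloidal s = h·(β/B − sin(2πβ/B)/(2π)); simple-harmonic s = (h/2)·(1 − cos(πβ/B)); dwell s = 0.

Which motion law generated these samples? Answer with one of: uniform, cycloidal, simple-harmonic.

candidates at β/B = r: uniform s = h·r (linear in β); cycloidal s = h·(r − sin(2πr)/(2π)); simple-harmonic s = (h/2)(1 − cos(πr))
β=21°: printed 3.2761 | uniform 4.2000, cycloidal 2.6549, simple-harmonic 3.2761
β=30°: printed 6.0000 | uniform 6.0000, cycloidal 6.0000, simple-harmonic 6.0000
β=42°: printed 9.5267 | uniform 8.4000, cycloidal 10.2164, simple-harmonic 9.5267
β=45°: printed 10.2426 | uniform 9.0000, cycloidal 10.9099, simple-harmonic 10.2426
β=48°: printed 10.8541 | uniform 9.6000, cycloidal 11.4164, simple-harmonic 10.8541
only one law matches every sample → simple-harmonic

simple-harmonic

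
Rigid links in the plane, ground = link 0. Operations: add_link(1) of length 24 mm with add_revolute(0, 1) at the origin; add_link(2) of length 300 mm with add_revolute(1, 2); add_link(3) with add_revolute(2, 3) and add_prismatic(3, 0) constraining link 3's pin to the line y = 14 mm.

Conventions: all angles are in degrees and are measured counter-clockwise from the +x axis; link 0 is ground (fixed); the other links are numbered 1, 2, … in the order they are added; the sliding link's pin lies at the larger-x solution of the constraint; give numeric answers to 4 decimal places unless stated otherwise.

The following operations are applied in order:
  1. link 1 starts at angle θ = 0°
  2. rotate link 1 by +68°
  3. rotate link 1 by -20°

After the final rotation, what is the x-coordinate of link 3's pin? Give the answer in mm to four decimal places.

geometry: r = 24 mm, L = 300 mm, e = 14 mm; θ starts at 0°
rotate link 1 by +68°: θ ← 0° +68° = 68°
rotate link 1 by -20°: θ ← 68° -20° = 48°
crank pin P = (r cos θ, r sin θ) = (16.059135, 17.835476)
h = r sin θ − e = 17.835476 − 14 = 3.835476
x = r cos θ + √(L² − h²) = 16.059135 + 299.975481 = 316.034615

316.0346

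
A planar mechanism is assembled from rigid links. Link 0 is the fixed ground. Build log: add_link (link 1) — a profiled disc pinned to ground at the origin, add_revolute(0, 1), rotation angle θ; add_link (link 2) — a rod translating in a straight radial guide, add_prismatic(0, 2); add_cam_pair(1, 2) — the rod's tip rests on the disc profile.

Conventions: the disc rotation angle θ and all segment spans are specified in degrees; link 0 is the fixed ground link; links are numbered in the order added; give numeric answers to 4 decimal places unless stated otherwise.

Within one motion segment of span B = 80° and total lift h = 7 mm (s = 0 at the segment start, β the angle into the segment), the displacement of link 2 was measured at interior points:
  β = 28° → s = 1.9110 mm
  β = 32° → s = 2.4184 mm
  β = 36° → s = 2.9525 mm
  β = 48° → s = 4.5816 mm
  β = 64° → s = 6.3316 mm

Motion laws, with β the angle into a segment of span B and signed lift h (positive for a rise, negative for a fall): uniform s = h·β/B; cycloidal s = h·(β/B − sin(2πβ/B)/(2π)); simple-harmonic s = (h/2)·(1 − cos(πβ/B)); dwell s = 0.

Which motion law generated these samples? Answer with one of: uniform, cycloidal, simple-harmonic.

candidates at β/B = r: uniform s = h·r (linear in β); cycloidal s = h·(r − sin(2πr)/(2π)); simple-harmonic s = (h/2)(1 − cos(πr))
β=28°: printed 1.9110 | uniform 2.4500, cycloidal 1.5487, simple-harmonic 1.9110
β=32°: printed 2.4184 | uniform 2.8000, cycloidal 2.1452, simple-harmonic 2.4184
β=36°: printed 2.9525 | uniform 3.1500, cycloidal 2.8057, simple-harmonic 2.9525
β=48°: printed 4.5816 | uniform 4.2000, cycloidal 4.8548, simple-harmonic 4.5816
β=64°: printed 6.3316 | uniform 5.6000, cycloidal 6.6596, simple-harmonic 6.3316
only one law matches every sample → simple-harmonic

simple-harmonic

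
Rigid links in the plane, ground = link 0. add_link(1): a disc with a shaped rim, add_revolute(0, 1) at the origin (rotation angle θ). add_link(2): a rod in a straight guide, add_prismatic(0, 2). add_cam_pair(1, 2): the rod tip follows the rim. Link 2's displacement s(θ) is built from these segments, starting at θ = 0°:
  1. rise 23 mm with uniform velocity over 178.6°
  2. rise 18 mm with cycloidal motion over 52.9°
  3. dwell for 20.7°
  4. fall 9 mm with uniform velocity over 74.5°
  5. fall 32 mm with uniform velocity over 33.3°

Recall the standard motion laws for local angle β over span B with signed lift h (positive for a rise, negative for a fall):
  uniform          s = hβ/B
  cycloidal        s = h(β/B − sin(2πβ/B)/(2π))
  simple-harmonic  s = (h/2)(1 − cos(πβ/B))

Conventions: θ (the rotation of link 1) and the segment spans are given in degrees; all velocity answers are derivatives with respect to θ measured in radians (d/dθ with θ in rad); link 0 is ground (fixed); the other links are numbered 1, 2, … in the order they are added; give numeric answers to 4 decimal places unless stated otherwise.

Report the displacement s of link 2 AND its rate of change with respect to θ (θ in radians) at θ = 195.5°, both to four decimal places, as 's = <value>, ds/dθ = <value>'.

segment 1 (0° to 178.6°, uniform, h = 23) is passed completely: s = 0.0000 + (23) = 23.0000
θ = 195.5° falls in segment 2 (178.6° to 231.5°, cycloidal, h = 18): β = 195.5 − 178.6 = 16.9°, B = 52.9°; Δs = 18·(0.3195 − sin(2π·0.3195)/(2π)) = 3.1543; s = 23.0000 + 3.1543 = 26.1543
velocity in seg [178.6°–231.5°] (cycloidal), θ in radians: β = 16.9° = 0.2950 rad, B = 52.9° = 0.9233 rad; ds/dθ = (h/B)(1 − cos(2πβ/B)) = (18/0.9233)(1 − cos(2π·0.3195)) = 27.737894 mm/rad

s = 26.1543, ds/dθ = 27.7379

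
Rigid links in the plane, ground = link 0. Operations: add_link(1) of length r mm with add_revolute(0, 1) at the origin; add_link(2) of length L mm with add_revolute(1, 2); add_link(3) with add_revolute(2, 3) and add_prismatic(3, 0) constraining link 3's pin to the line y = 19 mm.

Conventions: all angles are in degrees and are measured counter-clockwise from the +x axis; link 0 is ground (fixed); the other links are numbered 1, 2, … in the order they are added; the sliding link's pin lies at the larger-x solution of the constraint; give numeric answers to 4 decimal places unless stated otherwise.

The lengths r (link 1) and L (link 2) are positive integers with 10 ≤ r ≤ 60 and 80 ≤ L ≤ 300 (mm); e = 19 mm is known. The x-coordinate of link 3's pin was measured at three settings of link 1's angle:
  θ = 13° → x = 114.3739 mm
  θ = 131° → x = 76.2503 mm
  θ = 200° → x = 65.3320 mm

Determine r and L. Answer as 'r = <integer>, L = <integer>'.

constraint per measurement: (x − r cos θ)² + (r sin θ − e)² = L²
subtracting the θ₁ and θ₂ equations cancels the r² and L² terms:
r = (x₁² − x₂²) / (2[(x₁cos θ₁ + e sin θ₁) − (x₂cos θ₂ + e sin θ₂)]) = 24.0000 → r = 24
L² = (x₁ − r cos θ₁)² + (r sin θ₁ − e)² = 8463.9934 → L = 92.0000 → L = 92
check at θ₃=200°: x = 65.3320 (printed 65.3320) ✓

r = 24, L = 92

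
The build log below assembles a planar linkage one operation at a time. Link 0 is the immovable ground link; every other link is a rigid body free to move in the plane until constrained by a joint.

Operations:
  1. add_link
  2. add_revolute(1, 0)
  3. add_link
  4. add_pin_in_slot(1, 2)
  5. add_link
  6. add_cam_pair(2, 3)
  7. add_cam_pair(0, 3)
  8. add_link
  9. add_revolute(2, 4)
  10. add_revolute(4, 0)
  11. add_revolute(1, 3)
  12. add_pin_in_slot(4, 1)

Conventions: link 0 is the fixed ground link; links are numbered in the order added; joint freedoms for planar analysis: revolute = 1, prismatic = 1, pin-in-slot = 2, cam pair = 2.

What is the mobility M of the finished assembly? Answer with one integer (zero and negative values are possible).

(L,J1,J2)=(1,0,0); link0 fixed
link1: (2,0,0)
R 1-0 [J1]: (2,1,0)
link2: (3,1,0)
PS 1-2 [J2]: (3,1,1)
link3: (4,1,1)
C 2-3 [J2]: (4,1,2)
C 0-3 [J2]: (4,1,3)
link4: (5,1,3)
R 2-4 [J1]: (5,2,3)
R 4-0 [J1]: (5,3,3)
R 1-3 [J1]: (5,4,3)
PS 4-1 [J2]: (5,4,4)
Grübler: 3·4 − 2·4 − 4 = 0

M = 0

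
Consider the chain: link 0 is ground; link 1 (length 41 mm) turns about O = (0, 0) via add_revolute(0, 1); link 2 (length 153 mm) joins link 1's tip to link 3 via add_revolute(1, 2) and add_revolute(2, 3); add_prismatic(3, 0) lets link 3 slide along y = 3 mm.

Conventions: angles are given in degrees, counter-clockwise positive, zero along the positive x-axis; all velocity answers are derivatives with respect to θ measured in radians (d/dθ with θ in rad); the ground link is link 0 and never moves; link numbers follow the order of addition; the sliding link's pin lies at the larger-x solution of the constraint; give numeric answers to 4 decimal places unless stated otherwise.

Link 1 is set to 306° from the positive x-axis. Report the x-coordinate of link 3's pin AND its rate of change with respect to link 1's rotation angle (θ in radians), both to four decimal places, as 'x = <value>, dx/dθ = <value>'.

geometry: r = 41 mm, L = 153 mm, e = 3 mm
crank pin P = (r cos θ, r sin θ) = (24.099195, -33.169697)
h = r sin θ − e = -33.169697 − 3 = -36.169697
x = r cos θ + √(L² − h²) = 24.099195 + 148.663220 = 172.762416
dx/dθ = −r sin θ − h·r cos θ/√(L² − h²) (θ in radians; h = -36.169697) = 39.033021

x = 172.7624, dx/dθ = 39.0330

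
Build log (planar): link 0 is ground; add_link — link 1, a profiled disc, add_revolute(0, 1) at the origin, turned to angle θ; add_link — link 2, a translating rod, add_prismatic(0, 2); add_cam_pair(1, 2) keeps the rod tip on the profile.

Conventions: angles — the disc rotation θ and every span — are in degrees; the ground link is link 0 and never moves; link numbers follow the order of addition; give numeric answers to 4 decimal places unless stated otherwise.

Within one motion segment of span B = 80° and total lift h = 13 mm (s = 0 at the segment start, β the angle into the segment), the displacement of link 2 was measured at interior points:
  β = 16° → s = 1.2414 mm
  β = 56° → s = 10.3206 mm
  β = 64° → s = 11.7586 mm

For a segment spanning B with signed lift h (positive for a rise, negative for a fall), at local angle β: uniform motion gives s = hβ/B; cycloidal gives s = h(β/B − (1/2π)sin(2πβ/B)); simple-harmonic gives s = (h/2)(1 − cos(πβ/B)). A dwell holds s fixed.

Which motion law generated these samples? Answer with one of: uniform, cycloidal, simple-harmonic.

candidates at β/B = r: uniform s = h·r (linear in β); cycloidal s = h·(r − sin(2πr)/(2π)); simple-harmonic s = (h/2)(1 − cos(πr))
β=16°: printed 1.2414 | uniform 2.6000, cycloidal 0.6323, simple-harmonic 1.2414
β=56°: printed 10.3206 | uniform 9.1000, cycloidal 11.0677, simple-harmonic 10.3206
β=64°: printed 11.7586 | uniform 10.4000, cycloidal 12.3677, simple-harmonic 11.7586
only one law matches every sample → simple-harmonic

simple-harmonic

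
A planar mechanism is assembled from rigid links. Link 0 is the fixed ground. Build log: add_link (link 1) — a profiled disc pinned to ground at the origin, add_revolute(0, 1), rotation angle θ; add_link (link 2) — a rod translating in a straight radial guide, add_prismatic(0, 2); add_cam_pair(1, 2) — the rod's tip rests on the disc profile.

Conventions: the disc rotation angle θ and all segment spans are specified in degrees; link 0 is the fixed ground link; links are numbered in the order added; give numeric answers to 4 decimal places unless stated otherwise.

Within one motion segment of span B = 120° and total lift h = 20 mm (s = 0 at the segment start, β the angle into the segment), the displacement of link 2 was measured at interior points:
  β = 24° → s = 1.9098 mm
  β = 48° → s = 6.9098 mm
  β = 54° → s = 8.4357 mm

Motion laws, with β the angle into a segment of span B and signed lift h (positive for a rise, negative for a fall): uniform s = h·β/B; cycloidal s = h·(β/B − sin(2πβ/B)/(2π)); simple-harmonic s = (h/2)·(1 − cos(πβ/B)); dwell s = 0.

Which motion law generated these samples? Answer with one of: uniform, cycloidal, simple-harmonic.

candidates at β/B = r: uniform s = h·r (linear in β); cycloidal s = h·(r − sin(2πr)/(2π)); simple-harmonic s = (h/2)(1 − cos(πr))
β=24°: printed 1.9098 | uniform 4.0000, cycloidal 0.9727, simple-harmonic 1.9098
β=48°: printed 6.9098 | uniform 8.0000, cycloidal 6.1290, simple-harmonic 6.9098
β=54°: printed 8.4357 | uniform 9.0000, cycloidal 8.0164, simple-harmonic 8.4357
only one law matches every sample → simple-harmonic

simple-harmonic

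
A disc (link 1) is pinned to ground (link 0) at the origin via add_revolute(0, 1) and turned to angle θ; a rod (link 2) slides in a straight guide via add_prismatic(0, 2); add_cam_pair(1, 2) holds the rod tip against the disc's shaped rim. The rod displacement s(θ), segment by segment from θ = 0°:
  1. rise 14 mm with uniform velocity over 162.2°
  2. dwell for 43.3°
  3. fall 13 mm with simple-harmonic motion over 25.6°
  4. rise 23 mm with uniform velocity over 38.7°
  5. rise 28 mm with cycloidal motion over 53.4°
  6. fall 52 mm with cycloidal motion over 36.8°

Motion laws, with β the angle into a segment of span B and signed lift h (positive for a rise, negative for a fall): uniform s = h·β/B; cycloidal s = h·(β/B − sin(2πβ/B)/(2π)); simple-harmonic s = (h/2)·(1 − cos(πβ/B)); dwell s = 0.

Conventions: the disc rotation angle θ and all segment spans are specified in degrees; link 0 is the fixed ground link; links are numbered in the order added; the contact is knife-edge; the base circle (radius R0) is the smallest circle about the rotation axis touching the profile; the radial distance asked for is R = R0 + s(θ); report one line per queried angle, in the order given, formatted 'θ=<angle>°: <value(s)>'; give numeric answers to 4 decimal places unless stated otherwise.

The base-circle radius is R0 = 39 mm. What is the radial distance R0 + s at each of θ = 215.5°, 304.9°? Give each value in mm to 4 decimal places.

segment 1 (0° to 162.2°, uniform, h = 14) is passed completely: s = 0.0000 + (14) = 14.0000
segment 2 (162.2° to 205.5°, dwell): s unchanged at 14.0000
θ = 215.5° falls in segment 3 (205.5° to 231.1°, simple-harmonic, h = -13): β = 215.5 − 205.5 = 10°, B = 25.6°; Δs = -13/2·(1 − cos(π·0.3906)) = -4.3102; s = 14.0000 − 4.3102 = 9.6898
segment 3 (205.5° to 231.1°, simple-harmonic, h = -13) is passed completely: s = 14.0000 + (-13) = 1.0000
segment 4 (231.1° to 269.8°, uniform, h = 23) is passed completely: s = 1.0000 + (23) = 24.0000
θ = 304.9° falls in segment 5 (269.8° to 323.2°, cycloidal, h = 28): β = 304.9 − 269.8 = 35.1°, B = 53.4°; Δs = 28·(0.6573 − sin(2π·0.6573)/(2π)) = 22.1261; s = 24.0000 + 22.1261 = 46.1261
θ=215.5°: R = R0 + s = 39 + 9.6898 = 48.6898
θ=304.9°: R = R0 + s = 39 + 46.1261 = 85.1261

θ=215.5°: 48.6898
θ=304.9°: 85.1261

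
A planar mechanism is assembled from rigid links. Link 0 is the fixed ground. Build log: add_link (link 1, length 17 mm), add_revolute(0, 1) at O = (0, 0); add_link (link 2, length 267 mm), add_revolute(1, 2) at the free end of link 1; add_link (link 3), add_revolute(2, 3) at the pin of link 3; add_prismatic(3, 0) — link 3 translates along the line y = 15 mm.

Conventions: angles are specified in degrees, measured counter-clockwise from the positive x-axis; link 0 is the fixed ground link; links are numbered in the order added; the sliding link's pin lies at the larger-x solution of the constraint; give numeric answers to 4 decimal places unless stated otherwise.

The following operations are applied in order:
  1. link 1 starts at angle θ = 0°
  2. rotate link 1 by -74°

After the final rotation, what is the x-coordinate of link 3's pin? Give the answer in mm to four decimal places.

geometry: r = 17 mm, L = 267 mm, e = 15 mm; θ starts at 0°
rotate link 1 by -74°: θ ← 0° -74° = -74°
crank pin P = (r cos θ, r sin θ) = (4.685835, -16.341449)
h = r sin θ − e = -16.341449 − 15 = -31.341449
x = r cos θ + √(L² − h²) = 4.685835 + 265.154132 = 269.839967

269.8400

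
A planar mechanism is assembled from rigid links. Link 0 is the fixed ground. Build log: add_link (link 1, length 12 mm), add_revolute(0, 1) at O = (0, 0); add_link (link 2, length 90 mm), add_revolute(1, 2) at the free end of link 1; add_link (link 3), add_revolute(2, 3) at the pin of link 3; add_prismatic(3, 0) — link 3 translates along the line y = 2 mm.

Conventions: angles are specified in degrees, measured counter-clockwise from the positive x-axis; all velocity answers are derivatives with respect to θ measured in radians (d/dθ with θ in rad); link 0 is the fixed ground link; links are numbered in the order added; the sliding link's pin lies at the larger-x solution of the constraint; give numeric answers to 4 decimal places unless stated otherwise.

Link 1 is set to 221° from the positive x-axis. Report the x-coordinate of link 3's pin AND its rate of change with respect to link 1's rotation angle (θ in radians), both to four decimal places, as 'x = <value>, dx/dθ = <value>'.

geometry: r = 12 mm, L = 90 mm, e = 2 mm
crank pin P = (r cos θ, r sin θ) = (-9.056515, -7.872708)
h = r sin θ − e = -7.872708 − 2 = -9.872708
x = r cos θ + √(L² − h²) = -9.056515 + 89.456859 = 80.400344
dx/dθ = −r sin θ − h·r cos θ/√(L² − h²) (θ in radians; h = -9.872708) = 6.873206

x = 80.4003, dx/dθ = 6.8732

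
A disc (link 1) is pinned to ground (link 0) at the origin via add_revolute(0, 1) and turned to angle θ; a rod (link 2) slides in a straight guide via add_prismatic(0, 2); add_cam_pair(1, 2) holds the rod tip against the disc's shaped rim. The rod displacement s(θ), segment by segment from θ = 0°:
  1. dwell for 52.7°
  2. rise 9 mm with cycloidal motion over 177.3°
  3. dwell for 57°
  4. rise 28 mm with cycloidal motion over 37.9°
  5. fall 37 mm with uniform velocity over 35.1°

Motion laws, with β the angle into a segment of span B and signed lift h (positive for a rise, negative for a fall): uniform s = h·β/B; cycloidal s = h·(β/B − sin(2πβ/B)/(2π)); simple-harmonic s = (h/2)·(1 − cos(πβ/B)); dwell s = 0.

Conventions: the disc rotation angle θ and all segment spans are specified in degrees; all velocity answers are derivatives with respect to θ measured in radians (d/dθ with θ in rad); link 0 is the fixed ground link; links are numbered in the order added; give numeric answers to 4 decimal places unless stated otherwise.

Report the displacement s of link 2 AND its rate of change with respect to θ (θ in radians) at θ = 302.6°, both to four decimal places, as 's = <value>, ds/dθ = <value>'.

segment 1 (0° to 52.7°, dwell): s unchanged at 0.0000
segment 2 (52.7° to 230°, cycloidal, h = 9) is passed completely: s = 0.0000 + (9) = 9.0000
segment 3 (230° to 287°, dwell): s unchanged at 9.0000
θ = 302.6° falls in segment 4 (287° to 324.9°, cycloidal, h = 28): β = 302.6 − 287 = 15.6°, B = 37.9°; Δs = 28·(0.4116 − sin(2π·0.4116)/(2π)) = 9.1754; s = 9.0000 + 9.1754 = 18.1754
velocity in seg [287°–324.9°] (cycloidal), θ in radians: β = 15.6° = 0.2723 rad, B = 37.9° = 0.6615 rad; ds/dθ = (h/B)(1 − cos(2πβ/B)) = (28/0.6615)(1 − cos(2π·0.4116)) = 78.296715 mm/rad

s = 18.1754, ds/dθ = 78.2967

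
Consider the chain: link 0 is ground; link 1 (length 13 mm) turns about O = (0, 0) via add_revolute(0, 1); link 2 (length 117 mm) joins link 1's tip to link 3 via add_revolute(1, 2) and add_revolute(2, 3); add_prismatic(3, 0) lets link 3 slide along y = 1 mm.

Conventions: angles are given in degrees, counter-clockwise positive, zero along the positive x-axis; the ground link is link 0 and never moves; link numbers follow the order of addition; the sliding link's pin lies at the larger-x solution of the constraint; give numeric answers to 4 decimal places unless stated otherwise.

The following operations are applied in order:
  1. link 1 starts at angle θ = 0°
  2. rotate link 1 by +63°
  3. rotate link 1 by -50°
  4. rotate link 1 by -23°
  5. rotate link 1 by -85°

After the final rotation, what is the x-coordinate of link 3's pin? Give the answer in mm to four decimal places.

geometry: r = 13 mm, L = 117 mm, e = 1 mm; θ starts at 0°
rotate link 1 by +63°: θ ← 0° +63° = 63°
rotate link 1 by -50°: θ ← 63° -50° = 13°
rotate link 1 by -23°: θ ← 13° -23° = -10°
rotate link 1 by -85°: θ ← -10° -85° = -95°
crank pin P = (r cos θ, r sin θ) = (-1.133025, -12.950531)
h = r sin θ − e = -12.950531 − 1 = -13.950531
x = r cos θ + √(L² − h²) = -1.133025 + 116.165325 = 115.032300

115.0323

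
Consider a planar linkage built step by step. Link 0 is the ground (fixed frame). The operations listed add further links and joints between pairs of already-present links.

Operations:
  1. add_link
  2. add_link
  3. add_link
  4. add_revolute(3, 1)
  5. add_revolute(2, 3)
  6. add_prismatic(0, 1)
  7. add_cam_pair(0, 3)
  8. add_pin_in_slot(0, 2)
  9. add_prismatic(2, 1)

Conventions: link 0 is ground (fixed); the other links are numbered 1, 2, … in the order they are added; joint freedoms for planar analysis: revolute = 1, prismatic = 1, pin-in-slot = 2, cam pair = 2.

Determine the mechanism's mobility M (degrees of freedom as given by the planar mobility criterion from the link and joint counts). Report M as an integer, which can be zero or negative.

L=1 J1=0 J2=0
add link → L=2 J1=0 J2=0
add link → L=3 J1=0 J2=0
add link → L=4 J1=0 J2=0
R@3,1 dof=1 J1 → L=4 J1=1 J2=0
R@2,3 dof=1 J1 → L=4 J1=2 J2=0
P@0,1 dof=1 J1 → L=4 J1=3 J2=0
C@0,3 dof=2 J2 → L=4 J1=3 J2=1
PS@0,2 dof=2 J2 → L=4 J1=3 J2=2
P@2,1 dof=1 J1 → L=4 J1=4 J2=2
M=3(L−1)−2J1−J2=3·3−2·4−2=-1

M = -1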